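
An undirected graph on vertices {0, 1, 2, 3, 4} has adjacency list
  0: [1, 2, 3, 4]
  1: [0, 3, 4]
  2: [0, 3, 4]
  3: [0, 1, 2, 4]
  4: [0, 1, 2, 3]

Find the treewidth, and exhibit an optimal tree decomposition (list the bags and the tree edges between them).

Treewidth 3.
One optimal decomposition is:
Bags: B1 = {0, 1, 3, 4}  B2 = {0, 2, 3, 4}
Tree: B1–B2

The largest bag has 4 vertices, giving width 3; this decomposition certifies tw(G) ≤ 3. For the lower bound, the 4 vertices {0, 1, 3, 4} are pairwise adjacent, and any tree decomposition puts a clique entirely inside one bag — forcing width ≥ 3. Combining the bounds, tw(G) = 3.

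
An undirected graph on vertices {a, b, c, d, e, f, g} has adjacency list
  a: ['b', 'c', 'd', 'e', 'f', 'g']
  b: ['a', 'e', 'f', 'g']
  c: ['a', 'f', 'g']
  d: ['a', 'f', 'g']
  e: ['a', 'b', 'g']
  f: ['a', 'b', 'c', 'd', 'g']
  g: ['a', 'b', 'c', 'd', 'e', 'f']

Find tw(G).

3

A width-3 tree decomposition is:
Bags: B1 = {a, b, f, g}  B2 = {a, c, f, g}  B3 = {a, b, e, g}  B4 = {a, d, f, g}
Tree: B1–B2, B1–B3, B1–B4
The largest bag has 4 vertices, giving width 3; this decomposition certifies tw(G) ≤ 3. Conversely, {a, b, e, g} is a clique of size 4, and the vertices of any clique must share a bag in every tree decomposition; so some bag has ≥ 4 vertices and tw(G) ≥ 3. The upper and lower bounds meet at 3, so that is the treewidth.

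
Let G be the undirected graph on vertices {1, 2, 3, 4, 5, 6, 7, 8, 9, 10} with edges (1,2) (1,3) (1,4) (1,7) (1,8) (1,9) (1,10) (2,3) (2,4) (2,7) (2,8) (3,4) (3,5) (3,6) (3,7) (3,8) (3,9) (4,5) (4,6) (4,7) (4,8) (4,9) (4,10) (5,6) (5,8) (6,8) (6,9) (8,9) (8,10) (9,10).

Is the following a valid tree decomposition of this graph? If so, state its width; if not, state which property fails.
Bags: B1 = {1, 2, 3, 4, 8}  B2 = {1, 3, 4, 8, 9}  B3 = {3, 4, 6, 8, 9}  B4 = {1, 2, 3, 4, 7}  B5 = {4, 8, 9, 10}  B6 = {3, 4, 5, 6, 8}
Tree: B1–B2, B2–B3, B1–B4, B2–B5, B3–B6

A tree decomposition must satisfy three properties: every vertex lies in some bag; for every edge, both endpoints lie together in some bag; and for every vertex, the bags containing it form a connected subtree. Here edge (1,10) lies in no bag, so the decomposition is invalid.

No — edge (1,10) lies in no bag.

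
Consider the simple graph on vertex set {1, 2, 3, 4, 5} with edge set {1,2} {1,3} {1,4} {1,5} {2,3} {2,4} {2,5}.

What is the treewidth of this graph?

2

A width-2 tree decomposition is:
Bags: B1 = {1, 2, 3}  B2 = {1, 2, 4}  B3 = {1, 2, 5}
Tree: B1–B2, B2–B3
Each bag holds 3 vertices, so the decomposition has width 2, which upper-bounds the treewidth. Conversely, {1, 2, 3} is a clique of size 3, and the vertices of any clique must share a bag in every tree decomposition; so some bag has ≥ 3 vertices and tw(G) ≥ 2. Hence tw(G) = 2 exactly.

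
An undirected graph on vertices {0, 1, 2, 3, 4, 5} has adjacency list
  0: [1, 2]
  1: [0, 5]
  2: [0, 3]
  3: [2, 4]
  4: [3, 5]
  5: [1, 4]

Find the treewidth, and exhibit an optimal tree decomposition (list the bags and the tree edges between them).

Treewidth 2.
Bags: B1 = {2, 3, 4}  B2 = {0, 2, 4}  B3 = {0, 1, 4}  B4 = {1, 4, 5}
Tree: B1–B2, B2–B3, B3–B4

The largest bag has 3 vertices, giving width 2; this decomposition certifies tw(G) ≤ 2. The edges 4–3–2–0–1–5–4 form a cycle, so G is not a tree and its treewidth is at least 2. The upper and lower bounds meet at 2, so that is the treewidth.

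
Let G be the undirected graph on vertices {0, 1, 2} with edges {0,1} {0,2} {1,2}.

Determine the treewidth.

A width-2 tree decomposition is:
Bags: B1 = {0, 1, 2}
Tree: (single bag)
A single bag containing all 3 vertices is trivially a valid decomposition of width 2. On the other hand G contains the 3-clique {0, 1, 2}. A clique must lie in a single bag of any decomposition, so no decomposition can have width below 2. The upper and lower bounds meet at 2, so that is the treewidth.

2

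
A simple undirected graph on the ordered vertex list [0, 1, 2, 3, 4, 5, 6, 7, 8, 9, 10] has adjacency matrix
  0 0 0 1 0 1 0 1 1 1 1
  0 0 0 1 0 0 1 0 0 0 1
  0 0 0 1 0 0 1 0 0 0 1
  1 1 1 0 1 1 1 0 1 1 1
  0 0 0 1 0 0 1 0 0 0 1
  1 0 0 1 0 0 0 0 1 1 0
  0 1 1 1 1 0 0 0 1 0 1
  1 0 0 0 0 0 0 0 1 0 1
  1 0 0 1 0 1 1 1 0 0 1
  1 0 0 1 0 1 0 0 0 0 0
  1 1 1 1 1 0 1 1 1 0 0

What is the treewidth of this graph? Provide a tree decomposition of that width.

Treewidth 3.
Bags: B1 = {0, 7, 8, 10}  B2 = {0, 3, 8, 10}  B3 = {3, 6, 8, 10}  B4 = {3, 4, 6, 10}  B5 = {0, 3, 5, 8}  B6 = {0, 3, 5, 9}  B7 = {2, 3, 6, 10}  B8 = {1, 3, 6, 10}
Tree: B1–B2, B2–B3, B3–B4, B2–B5, B5–B6, B4–B7, B3–B8

Every bag has size at most 4, so the width is 4 − 1 = 3 and tw(G) ≤ 3. Conversely, {0, 3, 5, 9} is a clique of size 4, and the vertices of any clique must share a bag in every tree decomposition; so some bag has ≥ 4 vertices and tw(G) ≥ 3. Hence tw(G) = 3 exactly.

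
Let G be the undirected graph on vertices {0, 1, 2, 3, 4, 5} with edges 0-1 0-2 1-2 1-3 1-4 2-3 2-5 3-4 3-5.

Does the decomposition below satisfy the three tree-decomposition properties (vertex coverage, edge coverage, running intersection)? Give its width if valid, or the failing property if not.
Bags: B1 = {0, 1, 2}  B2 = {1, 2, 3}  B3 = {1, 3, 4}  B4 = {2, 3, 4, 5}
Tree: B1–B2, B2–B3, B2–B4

No — bags containing vertex 4 are not connected in the tree.

A tree decomposition must satisfy three properties: every vertex lies in some bag; for every edge, both endpoints lie together in some bag; and for every vertex, the bags containing it form a connected subtree. Here bags containing vertex 4 are not connected in the tree, so the decomposition is invalid.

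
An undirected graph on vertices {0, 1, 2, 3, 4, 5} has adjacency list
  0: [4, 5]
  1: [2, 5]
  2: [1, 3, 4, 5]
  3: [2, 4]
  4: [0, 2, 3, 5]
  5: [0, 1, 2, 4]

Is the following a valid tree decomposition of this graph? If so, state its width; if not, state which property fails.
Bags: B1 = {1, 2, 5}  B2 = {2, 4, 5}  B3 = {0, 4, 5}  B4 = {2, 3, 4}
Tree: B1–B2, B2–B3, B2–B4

Every vertex of G appears in some bag (union = {0, 1, 2, 3, 4, 5}); every edge is covered by a bag; and for each vertex v the set of bags containing v is connected in the bag tree. The decomposition is therefore valid. The largest bag has 3 vertices, so the width is 2.

Yes; width 2.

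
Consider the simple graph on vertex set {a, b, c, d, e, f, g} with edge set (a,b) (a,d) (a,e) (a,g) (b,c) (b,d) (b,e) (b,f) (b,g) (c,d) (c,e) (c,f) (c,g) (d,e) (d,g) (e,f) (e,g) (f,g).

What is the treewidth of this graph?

4

A width-4 tree decomposition is:
Bags: B1 = {b, c, d, e, g}  B2 = {b, c, e, f, g}  B3 = {a, b, d, e, g}
Tree: B1–B2, B1–B3
Each bag holds 5 vertices, so the decomposition has width 4, which upper-bounds the treewidth. For the lower bound, the 5 vertices {b, c, d, e, g} are pairwise adjacent, and any tree decomposition puts a clique entirely inside one bag — forcing width ≥ 4. Therefore the treewidth is 4.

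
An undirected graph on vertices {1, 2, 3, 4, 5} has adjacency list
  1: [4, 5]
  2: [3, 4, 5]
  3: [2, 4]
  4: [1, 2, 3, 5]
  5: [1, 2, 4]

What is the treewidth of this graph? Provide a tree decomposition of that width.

The largest bag has 3 vertices, giving width 2; this decomposition certifies tw(G) ≤ 2. For the lower bound, the 3 vertices {1, 4, 5} are pairwise adjacent, and any tree decomposition puts a clique entirely inside one bag — forcing width ≥ 2. Therefore the treewidth is 2.

Treewidth 2.
One such decomposition:
Bags: B1 = {2, 4, 5}  B2 = {2, 3, 4}  B3 = {1, 4, 5}
Tree: B1–B2, B1–B3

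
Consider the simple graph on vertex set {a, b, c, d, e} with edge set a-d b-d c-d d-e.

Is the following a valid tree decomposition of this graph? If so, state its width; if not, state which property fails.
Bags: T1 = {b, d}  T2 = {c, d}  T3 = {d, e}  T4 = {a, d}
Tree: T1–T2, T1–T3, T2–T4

Yes; width 1.

Checking the three conditions: (i) the bags cover all of {a, b, c, d, e}; (ii) for each edge, some bag contains both endpoints; (iii) the bags containing any fixed vertex form a subtree. All hold, so the decomposition is valid with width 2 − 1 = 1.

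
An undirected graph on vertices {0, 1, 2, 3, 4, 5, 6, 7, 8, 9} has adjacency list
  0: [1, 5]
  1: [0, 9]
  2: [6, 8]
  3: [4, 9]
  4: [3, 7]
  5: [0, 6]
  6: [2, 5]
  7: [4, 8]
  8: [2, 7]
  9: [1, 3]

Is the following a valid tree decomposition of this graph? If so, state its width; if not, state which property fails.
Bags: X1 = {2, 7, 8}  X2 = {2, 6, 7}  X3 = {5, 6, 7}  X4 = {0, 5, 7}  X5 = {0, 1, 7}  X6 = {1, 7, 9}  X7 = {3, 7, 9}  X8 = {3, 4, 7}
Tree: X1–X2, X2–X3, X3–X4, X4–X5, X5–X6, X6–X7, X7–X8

Yes; width 2.

Every vertex of G appears in some bag (union = {0, 1, 2, 3, 4, 5, 6, 7, 8, 9}); every edge is covered by a bag; and for each vertex v the set of bags containing v is connected in the bag tree. The decomposition is therefore valid. The largest bag has 3 vertices, so the width is 2.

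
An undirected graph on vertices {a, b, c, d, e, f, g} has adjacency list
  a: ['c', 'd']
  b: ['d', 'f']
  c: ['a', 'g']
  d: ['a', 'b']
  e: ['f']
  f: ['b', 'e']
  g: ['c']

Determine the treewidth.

A width-1 tree decomposition is:
Bags: B1 = {e, f}  B2 = {b, f}  B3 = {b, d}  B4 = {a, d}  B5 = {a, c}  B6 = {c, g}
Tree: B1–B2, B2–B3, B3–B4, B4–B5, B5–B6
Every bag has size at most 2, so the width is 2 − 1 = 1 and tw(G) ≤ 1. Since G has at least one edge (e.g. e–f), it is not an edgeless graph, so tw(G) ≥ 1. Therefore the treewidth is 1.

1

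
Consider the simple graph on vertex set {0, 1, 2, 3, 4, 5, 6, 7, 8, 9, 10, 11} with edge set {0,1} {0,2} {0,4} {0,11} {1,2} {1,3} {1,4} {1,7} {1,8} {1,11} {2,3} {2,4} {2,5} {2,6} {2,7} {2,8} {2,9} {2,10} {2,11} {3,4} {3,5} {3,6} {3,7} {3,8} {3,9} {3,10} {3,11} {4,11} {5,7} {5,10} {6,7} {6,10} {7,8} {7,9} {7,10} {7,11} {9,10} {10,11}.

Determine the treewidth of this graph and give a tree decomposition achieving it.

The largest bag has 5 vertices, giving width 4; this decomposition certifies tw(G) ≤ 4. For the lower bound, the 5 vertices {0, 1, 2, 4, 11} are pairwise adjacent, and any tree decomposition puts a clique entirely inside one bag — forcing width ≥ 4. Therefore the treewidth is 4.

Treewidth 4.
One optimal decomposition is:
Bags: B1 = {1, 2, 3, 7, 11}  B2 = {2, 3, 7, 10, 11}  B3 = {2, 3, 7, 9, 10}  B4 = {1, 2, 3, 7, 8}  B5 = {2, 3, 5, 7, 10}  B6 = {1, 2, 3, 4, 11}  B7 = {2, 3, 6, 7, 10}  B8 = {0, 1, 2, 4, 11}
Tree: B1–B2, B2–B3, B1–B4, B2–B5, B1–B6, B2–B7, B6–B8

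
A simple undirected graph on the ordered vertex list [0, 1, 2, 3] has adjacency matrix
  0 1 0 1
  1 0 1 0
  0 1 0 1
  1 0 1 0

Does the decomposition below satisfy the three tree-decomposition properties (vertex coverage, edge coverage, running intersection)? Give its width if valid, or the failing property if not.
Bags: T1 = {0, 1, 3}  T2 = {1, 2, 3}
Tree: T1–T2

Yes; width 2.

Checking the three conditions: (i) the bags cover all of {0, 1, 2, 3}; (ii) for each edge, some bag contains both endpoints; (iii) the bags containing any fixed vertex form a subtree. All hold, so the decomposition is valid with width 3 − 1 = 2.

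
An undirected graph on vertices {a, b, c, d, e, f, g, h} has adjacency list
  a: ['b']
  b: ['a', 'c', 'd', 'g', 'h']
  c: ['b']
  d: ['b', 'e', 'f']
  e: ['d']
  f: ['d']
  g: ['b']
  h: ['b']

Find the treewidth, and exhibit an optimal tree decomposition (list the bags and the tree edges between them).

Every bag has size at most 2, so the width is 2 − 1 = 1 and tw(G) ≤ 1. Any graph with an edge has treewidth ≥ 1, and G has the edge e–d. Hence tw(G) = 1 exactly.

Treewidth 1.
One such decomposition:
Bags: B1 = {d, e}  B2 = {b, d}  B3 = {a, b}  B4 = {d, f}  B5 = {b, h}  B6 = {b, c}  B7 = {b, g}
Tree: B1–B2, B2–B3, B1–B4, B2–B5, B3–B6, B5–B7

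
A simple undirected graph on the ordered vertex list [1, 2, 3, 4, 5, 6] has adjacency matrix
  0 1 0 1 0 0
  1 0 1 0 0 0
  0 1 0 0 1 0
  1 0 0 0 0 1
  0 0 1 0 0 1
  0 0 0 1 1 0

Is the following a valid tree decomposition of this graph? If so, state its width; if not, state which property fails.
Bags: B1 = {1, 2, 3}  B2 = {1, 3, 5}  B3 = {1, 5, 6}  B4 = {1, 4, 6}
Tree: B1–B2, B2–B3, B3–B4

Checking the three conditions: (i) the bags cover all of {1, 2, 3, 4, 5, 6}; (ii) for each edge, some bag contains both endpoints; (iii) the bags containing any fixed vertex form a subtree. All hold, so the decomposition is valid with width 3 − 1 = 2.

Yes; width 2.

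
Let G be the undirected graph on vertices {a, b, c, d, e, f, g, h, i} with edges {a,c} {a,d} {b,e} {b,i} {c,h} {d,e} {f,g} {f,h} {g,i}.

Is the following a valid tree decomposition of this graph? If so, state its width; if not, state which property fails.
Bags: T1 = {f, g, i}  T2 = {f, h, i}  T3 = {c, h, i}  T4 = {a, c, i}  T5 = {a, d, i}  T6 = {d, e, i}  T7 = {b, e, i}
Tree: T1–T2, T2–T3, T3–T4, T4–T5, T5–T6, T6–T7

Every vertex of G appears in some bag (union = {a, b, c, d, e, f, g, h, i}); every edge is covered by a bag; and for each vertex v the set of bags containing v is connected in the bag tree. The decomposition is therefore valid. The largest bag has 3 vertices, so the width is 2.

Yes; width 2.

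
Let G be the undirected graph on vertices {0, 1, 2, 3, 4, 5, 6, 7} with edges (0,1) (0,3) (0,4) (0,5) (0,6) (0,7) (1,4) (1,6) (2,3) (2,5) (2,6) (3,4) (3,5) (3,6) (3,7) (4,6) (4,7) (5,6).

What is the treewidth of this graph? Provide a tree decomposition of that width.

Treewidth 3.
One such decomposition:
Bags: B1 = {0, 3, 4, 6}  B2 = {0, 3, 4, 7}  B3 = {0, 1, 4, 6}  B4 = {0, 3, 5, 6}  B5 = {2, 3, 5, 6}
Tree: B1–B2, B1–B3, B1–B4, B4–B5

The largest bag has 4 vertices, giving width 3; this decomposition certifies tw(G) ≤ 3. For the lower bound, the 4 vertices {0, 1, 4, 6} are pairwise adjacent, and any tree decomposition puts a clique entirely inside one bag — forcing width ≥ 3. The upper and lower bounds meet at 3, so that is the treewidth.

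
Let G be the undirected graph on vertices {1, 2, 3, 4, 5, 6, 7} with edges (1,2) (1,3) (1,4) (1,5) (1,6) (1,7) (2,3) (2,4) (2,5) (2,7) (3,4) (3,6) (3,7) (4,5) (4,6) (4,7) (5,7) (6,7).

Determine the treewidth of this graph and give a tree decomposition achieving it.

Treewidth 4.
One optimal decomposition is:
Bags: B1 = {1, 2, 3, 4, 7}  B2 = {1, 3, 4, 6, 7}  B3 = {1, 2, 4, 5, 7}
Tree: B1–B2, B1–B3

Each bag holds 5 vertices, so the decomposition has width 4, which upper-bounds the treewidth. On the other hand G contains the 5-clique {1, 2, 3, 4, 7}. A clique must lie in a single bag of any decomposition, so no decomposition can have width below 4. Therefore the treewidth is 4.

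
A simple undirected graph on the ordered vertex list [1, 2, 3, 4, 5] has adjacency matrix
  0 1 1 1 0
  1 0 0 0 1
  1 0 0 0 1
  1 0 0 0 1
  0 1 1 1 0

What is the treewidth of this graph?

2

A width-2 tree decomposition is:
Bags: B1 = {1, 2, 5}  B2 = {1, 4, 5}  B3 = {1, 3, 5}
Tree: B1–B2, B2–B3
Each bag holds 3 vertices, so the decomposition has width 2, which upper-bounds the treewidth. For the lower bound, G contains the cycle 2–5–4–1–2, so G is not a forest; only forests have treewidth ≤ 1, hence tw(G) ≥ 2. Hence tw(G) = 2 exactly.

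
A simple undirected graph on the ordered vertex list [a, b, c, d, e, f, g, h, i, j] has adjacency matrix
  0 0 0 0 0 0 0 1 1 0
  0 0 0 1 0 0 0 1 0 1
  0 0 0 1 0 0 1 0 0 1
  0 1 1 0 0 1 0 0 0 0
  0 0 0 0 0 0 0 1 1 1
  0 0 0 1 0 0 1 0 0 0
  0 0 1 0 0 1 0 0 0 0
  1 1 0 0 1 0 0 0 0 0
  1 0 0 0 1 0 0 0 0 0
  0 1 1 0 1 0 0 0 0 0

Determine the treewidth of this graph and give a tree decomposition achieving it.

Each bag holds 3 vertices, so the decomposition has width 2, which upper-bounds the treewidth. The edges i–a–h–e–i form a cycle, so G is not a tree and its treewidth is at least 2. The upper and lower bounds meet at 2, so that is the treewidth.

Treewidth 2.
Bags: B1 = {a, e, i}  B2 = {a, e, h}  B3 = {e, h, j}  B4 = {b, h, j}  B5 = {b, c, j}  B6 = {b, c, d}  B7 = {c, d, g}  B8 = {d, f, g}
Tree: B1–B2, B2–B3, B3–B4, B4–B5, B5–B6, B6–B7, B7–B8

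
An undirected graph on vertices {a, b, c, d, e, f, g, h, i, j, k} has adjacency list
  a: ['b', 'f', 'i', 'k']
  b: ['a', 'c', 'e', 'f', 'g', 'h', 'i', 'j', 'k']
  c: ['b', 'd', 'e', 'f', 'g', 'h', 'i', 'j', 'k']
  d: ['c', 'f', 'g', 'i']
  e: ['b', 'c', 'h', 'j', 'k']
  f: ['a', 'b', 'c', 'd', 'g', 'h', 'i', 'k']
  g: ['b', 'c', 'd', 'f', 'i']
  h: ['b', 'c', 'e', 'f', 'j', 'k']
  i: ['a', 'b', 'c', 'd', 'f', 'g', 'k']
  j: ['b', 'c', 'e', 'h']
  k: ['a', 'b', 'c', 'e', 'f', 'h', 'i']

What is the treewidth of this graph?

A width-4 tree decomposition is:
Bags: B1 = {b, c, f, g, i}  B2 = {c, d, f, g, i}  B3 = {b, c, f, i, k}  B4 = {a, b, f, i, k}  B5 = {b, c, f, h, k}  B6 = {b, c, e, h, k}  B7 = {b, c, e, h, j}
Tree: B1–B2, B1–B3, B3–B4, B3–B5, B5–B6, B6–B7
Every bag has size at most 5, so the width is 5 − 1 = 4 and tw(G) ≤ 4. On the other hand G contains the 5-clique {c, d, f, g, i}. A clique must lie in a single bag of any decomposition, so no decomposition can have width below 4. Hence tw(G) = 4 exactly.

4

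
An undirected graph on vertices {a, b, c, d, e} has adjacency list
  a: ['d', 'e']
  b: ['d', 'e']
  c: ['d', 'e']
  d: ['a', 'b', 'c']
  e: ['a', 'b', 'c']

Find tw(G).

2

A width-2 tree decomposition is:
Bags: B1 = {a, d, e}  B2 = {b, d, e}  B3 = {c, d, e}
Tree: B1–B2, B2–B3
The largest bag has 3 vertices, giving width 2; this decomposition certifies tw(G) ≤ 2. The edges a–d–b–e–a form a cycle, so G is not a tree and its treewidth is at least 2. Therefore the treewidth is 2.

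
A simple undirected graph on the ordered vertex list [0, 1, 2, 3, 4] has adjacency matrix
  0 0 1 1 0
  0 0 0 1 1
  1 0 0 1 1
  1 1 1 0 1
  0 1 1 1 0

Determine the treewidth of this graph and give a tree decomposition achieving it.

Treewidth 2.
Bags: B1 = {1, 3, 4}  B2 = {2, 3, 4}  B3 = {0, 2, 3}
Tree: B1–B2, B2–B3

Every bag has size at most 3, so the width is 3 − 1 = 2 and tw(G) ≤ 2. On the other hand G contains the 3-clique {1, 3, 4}. A clique must lie in a single bag of any decomposition, so no decomposition can have width below 2. The upper and lower bounds meet at 2, so that is the treewidth.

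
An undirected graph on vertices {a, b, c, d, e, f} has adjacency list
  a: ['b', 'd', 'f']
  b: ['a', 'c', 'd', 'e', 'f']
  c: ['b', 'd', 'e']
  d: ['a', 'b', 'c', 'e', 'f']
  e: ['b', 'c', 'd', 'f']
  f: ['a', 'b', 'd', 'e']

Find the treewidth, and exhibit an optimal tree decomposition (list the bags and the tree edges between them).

The largest bag has 4 vertices, giving width 3; this decomposition certifies tw(G) ≤ 3. For the lower bound, the 4 vertices {b, c, d, e} are pairwise adjacent, and any tree decomposition puts a clique entirely inside one bag — forcing width ≥ 3. Combining the bounds, tw(G) = 3.

Treewidth 3.
One such decomposition:
Bags: B1 = {a, b, d, f}  B2 = {b, d, e, f}  B3 = {b, c, d, e}
Tree: B1–B2, B2–B3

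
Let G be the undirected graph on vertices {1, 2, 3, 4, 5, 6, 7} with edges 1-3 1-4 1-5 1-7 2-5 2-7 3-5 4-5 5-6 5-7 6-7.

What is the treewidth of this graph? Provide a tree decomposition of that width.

Treewidth 2.
One such decomposition:
Bags: B1 = {2, 5, 7}  B2 = {1, 5, 7}  B3 = {1, 4, 5}  B4 = {1, 3, 5}  B5 = {5, 6, 7}
Tree: B1–B2, B2–B3, B2–B4, B2–B5

Every bag has size at most 3, so the width is 3 − 1 = 2 and tw(G) ≤ 2. On the other hand G contains the 3-clique {1, 3, 5}. A clique must lie in a single bag of any decomposition, so no decomposition can have width below 2. Combining the bounds, tw(G) = 2.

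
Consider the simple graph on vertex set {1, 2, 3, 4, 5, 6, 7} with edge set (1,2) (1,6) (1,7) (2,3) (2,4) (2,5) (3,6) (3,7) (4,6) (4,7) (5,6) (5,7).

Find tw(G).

3

A width-3 tree decomposition is:
Bags: B1 = {1, 2, 6, 7}  B2 = {2, 5, 6, 7}  B3 = {2, 4, 6, 7}  B4 = {2, 3, 6, 7}
Tree: B1–B2, B2–B3, B3–B4
Each bag holds 4 vertices, so the decomposition has width 3, which upper-bounds the treewidth. For the lower bound: the 4 vertex sets {1,2}, {5,6}, {7}, {4} are disjoint, each induces a connected subgraph, and every pair is joined by at least one edge of G. Contracting each set to a single vertex therefore yields K_{4} as a minor, and since treewidth is minor-monotone, tw(G) ≥ tw(K_{4}) = 3. The upper and lower bounds meet at 3, so that is the treewidth.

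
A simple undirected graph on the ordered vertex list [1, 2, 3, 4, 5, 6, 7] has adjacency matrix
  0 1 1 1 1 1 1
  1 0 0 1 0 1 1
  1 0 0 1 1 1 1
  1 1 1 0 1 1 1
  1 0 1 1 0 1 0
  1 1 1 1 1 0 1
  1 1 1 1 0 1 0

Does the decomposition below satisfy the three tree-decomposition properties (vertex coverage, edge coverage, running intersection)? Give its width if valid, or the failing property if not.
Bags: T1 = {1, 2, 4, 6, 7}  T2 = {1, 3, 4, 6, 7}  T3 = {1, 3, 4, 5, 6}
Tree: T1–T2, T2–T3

Every vertex of G appears in some bag (union = {1, 2, 3, 4, 5, 6, 7}); every edge is covered by a bag; and for each vertex v the set of bags containing v is connected in the bag tree. The decomposition is therefore valid. The largest bag has 5 vertices, so the width is 4.

Yes; width 4.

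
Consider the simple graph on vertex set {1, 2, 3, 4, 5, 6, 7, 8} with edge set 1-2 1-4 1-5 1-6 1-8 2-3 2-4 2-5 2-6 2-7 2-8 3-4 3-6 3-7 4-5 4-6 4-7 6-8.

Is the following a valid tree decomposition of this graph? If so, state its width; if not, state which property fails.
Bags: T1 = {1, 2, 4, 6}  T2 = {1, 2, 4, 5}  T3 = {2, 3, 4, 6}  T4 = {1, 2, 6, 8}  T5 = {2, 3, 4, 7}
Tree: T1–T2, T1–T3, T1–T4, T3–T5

Yes; width 3.

Every vertex of G appears in some bag (union = {1, 2, 3, 4, 5, 6, 7, 8}); every edge is covered by a bag; and for each vertex v the set of bags containing v is connected in the bag tree. The decomposition is therefore valid. The largest bag has 4 vertices, so the width is 3.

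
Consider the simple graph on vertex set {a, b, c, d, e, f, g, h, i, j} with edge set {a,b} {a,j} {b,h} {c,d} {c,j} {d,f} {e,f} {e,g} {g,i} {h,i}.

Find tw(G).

2

A width-2 tree decomposition is:
Bags: B1 = {c, d, f}  B2 = {c, e, f}  B3 = {c, e, g}  B4 = {c, g, i}  B5 = {c, h, i}  B6 = {b, c, h}  B7 = {a, b, c}  B8 = {a, c, j}
Tree: B1–B2, B2–B3, B3–B4, B4–B5, B5–B6, B6–B7, B7–B8
The largest bag has 3 vertices, giving width 2; this decomposition certifies tw(G) ≤ 2. The edges c–d–f–e–g–i–h–b–a–j–c form a cycle, so G is not a tree and its treewidth is at least 2. The upper and lower bounds meet at 2, so that is the treewidth.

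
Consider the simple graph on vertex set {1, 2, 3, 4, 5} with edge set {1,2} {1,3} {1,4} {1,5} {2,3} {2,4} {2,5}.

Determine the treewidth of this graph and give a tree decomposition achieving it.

Each bag holds 3 vertices, so the decomposition has width 2, which upper-bounds the treewidth. Conversely, {1, 2, 3} is a clique of size 3, and the vertices of any clique must share a bag in every tree decomposition; so some bag has ≥ 3 vertices and tw(G) ≥ 2. Combining the bounds, tw(G) = 2.

Treewidth 2.
Bags: B1 = {1, 2, 5}  B2 = {1, 2, 3}  B3 = {1, 2, 4}
Tree: B1–B2, B2–B3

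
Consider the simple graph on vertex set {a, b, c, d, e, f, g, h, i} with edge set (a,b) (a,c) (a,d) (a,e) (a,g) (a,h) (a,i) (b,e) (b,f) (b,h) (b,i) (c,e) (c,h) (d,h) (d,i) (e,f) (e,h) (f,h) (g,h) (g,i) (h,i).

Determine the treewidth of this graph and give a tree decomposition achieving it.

Treewidth 3.
One such decomposition:
Bags: B1 = {a, g, h, i}  B2 = {a, b, h, i}  B3 = {a, b, e, h}  B4 = {b, e, f, h}  B5 = {a, c, e, h}  B6 = {a, d, h, i}
Tree: B1–B2, B2–B3, B3–B4, B3–B5, B1–B6

Every bag has size at most 4, so the width is 4 − 1 = 3 and tw(G) ≤ 3. On the other hand G contains the 4-clique {a, c, e, h}. A clique must lie in a single bag of any decomposition, so no decomposition can have width below 3. Hence tw(G) = 3 exactly.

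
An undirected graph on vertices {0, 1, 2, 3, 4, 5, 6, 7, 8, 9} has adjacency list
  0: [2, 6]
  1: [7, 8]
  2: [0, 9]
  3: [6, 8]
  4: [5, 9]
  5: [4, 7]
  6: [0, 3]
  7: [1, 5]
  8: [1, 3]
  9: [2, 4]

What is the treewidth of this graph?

2

A width-2 tree decomposition is:
Bags: B1 = {3, 6, 8}  B2 = {0, 6, 8}  B3 = {0, 2, 8}  B4 = {2, 8, 9}  B5 = {4, 8, 9}  B6 = {4, 5, 8}  B7 = {5, 7, 8}  B8 = {1, 7, 8}
Tree: B1–B2, B2–B3, B3–B4, B4–B5, B5–B6, B6–B7, B7–B8
Every bag has size at most 3, so the width is 3 − 1 = 2 and tw(G) ≤ 2. For the lower bound, G contains the cycle 8–3–6–0–2–9–4–5–7–1–8, so G is not a forest; only forests have treewidth ≤ 1, hence tw(G) ≥ 2. The upper and lower bounds meet at 2, so that is the treewidth.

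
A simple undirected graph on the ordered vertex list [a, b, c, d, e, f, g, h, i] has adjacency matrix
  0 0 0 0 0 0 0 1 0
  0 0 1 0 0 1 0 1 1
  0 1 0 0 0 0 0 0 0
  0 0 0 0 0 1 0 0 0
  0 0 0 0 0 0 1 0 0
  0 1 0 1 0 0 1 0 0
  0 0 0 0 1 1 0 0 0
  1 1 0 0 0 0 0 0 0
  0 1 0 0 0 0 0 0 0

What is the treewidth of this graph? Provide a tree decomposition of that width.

Treewidth 1.
One optimal decomposition is:
Bags: B1 = {b, h}  B2 = {b, c}  B3 = {b, i}  B4 = {b, f}  B5 = {f, g}  B6 = {d, f}  B7 = {e, g}  B8 = {a, h}
Tree: B1–B2, B2–B3, B1–B4, B4–B5, B5–B6, B5–B7, B1–B8

Each bag holds 2 vertices, so the decomposition has width 1, which upper-bounds the treewidth. Any graph with an edge has treewidth ≥ 1, and G has the edge h–b. The upper and lower bounds meet at 1, so that is the treewidth.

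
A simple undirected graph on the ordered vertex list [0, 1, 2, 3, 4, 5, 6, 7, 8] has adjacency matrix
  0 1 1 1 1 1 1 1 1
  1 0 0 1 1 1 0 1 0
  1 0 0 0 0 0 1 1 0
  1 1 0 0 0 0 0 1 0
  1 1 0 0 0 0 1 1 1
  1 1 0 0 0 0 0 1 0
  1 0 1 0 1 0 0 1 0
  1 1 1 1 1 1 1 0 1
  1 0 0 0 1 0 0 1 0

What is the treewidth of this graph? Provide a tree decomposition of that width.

Every bag has size at most 4, so the width is 4 − 1 = 3 and tw(G) ≤ 3. Conversely, {0, 4, 7, 8} is a clique of size 4, and the vertices of any clique must share a bag in every tree decomposition; so some bag has ≥ 4 vertices and tw(G) ≥ 3. Therefore the treewidth is 3.

Treewidth 3.
Bags: B1 = {0, 1, 4, 7}  B2 = {0, 1, 3, 7}  B3 = {0, 4, 7, 8}  B4 = {0, 1, 5, 7}  B5 = {0, 4, 6, 7}  B6 = {0, 2, 6, 7}
Tree: B1–B2, B1–B3, B1–B4, B1–B5, B5–B6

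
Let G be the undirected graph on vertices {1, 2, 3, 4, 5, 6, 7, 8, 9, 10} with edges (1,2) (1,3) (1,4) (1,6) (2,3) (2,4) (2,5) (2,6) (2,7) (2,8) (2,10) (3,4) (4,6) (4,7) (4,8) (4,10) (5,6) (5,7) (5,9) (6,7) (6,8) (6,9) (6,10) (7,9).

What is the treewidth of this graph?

A width-3 tree decomposition is:
Bags: B1 = {2, 4, 6, 10}  B2 = {1, 2, 4, 6}  B3 = {2, 4, 6, 7}  B4 = {2, 4, 6, 8}  B5 = {1, 2, 3, 4}  B6 = {2, 5, 6, 7}  B7 = {5, 6, 7, 9}
Tree: B1–B2, B1–B3, B1–B4, B2–B5, B3–B6, B6–B7
The largest bag has 4 vertices, giving width 3; this decomposition certifies tw(G) ≤ 3. For the lower bound, the 4 vertices {5, 6, 7, 9} are pairwise adjacent, and any tree decomposition puts a clique entirely inside one bag — forcing width ≥ 3. Hence tw(G) = 3 exactly.

3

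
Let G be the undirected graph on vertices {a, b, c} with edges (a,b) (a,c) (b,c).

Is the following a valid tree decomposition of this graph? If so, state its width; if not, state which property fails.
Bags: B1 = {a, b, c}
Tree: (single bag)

Yes; width 2.

Checking the three conditions: (i) the bags cover all of {a, b, c}; (ii) for each edge, some bag contains both endpoints; (iii) the bags containing any fixed vertex form a subtree. All hold, so the decomposition is valid with width 3 − 1 = 2.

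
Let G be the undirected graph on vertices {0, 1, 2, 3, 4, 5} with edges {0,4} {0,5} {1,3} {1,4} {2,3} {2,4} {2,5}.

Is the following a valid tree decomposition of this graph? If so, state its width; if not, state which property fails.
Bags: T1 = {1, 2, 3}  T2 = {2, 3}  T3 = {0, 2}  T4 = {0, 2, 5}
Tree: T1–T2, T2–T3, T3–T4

No — vertex 4 appears in no bag.

A tree decomposition must satisfy three properties: every vertex lies in some bag; for every edge, both endpoints lie together in some bag; and for every vertex, the bags containing it form a connected subtree. Here vertex 4 appears in no bag, so the decomposition is invalid.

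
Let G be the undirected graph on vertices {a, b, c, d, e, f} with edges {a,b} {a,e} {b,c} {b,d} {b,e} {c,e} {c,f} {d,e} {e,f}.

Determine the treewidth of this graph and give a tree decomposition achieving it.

Treewidth 2.
Bags: B1 = {a, b, e}  B2 = {b, d, e}  B3 = {b, c, e}  B4 = {c, e, f}
Tree: B1–B2, B1–B3, B3–B4

The largest bag has 3 vertices, giving width 2; this decomposition certifies tw(G) ≤ 2. Conversely, {c, e, f} is a clique of size 3, and the vertices of any clique must share a bag in every tree decomposition; so some bag has ≥ 3 vertices and tw(G) ≥ 2. The upper and lower bounds meet at 2, so that is the treewidth.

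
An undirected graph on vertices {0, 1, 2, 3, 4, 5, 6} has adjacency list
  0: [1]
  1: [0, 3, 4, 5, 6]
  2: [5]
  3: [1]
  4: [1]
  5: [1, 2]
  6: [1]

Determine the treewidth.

A width-1 tree decomposition is:
Bags: B1 = {1, 4}  B2 = {0, 1}  B3 = {1, 5}  B4 = {1, 3}  B5 = {2, 5}  B6 = {1, 6}
Tree: B1–B2, B1–B3, B2–B4, B3–B5, B1–B6
The largest bag has 2 vertices, giving width 1; this decomposition certifies tw(G) ≤ 1. Since G has at least one edge (e.g. 1–4), it is not an edgeless graph, so tw(G) ≥ 1. The upper and lower bounds meet at 1, so that is the treewidth.

1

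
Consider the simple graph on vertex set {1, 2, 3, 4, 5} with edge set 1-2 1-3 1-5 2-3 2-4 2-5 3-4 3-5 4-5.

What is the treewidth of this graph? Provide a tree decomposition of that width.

Every bag has size at most 4, so the width is 4 − 1 = 3 and tw(G) ≤ 3. Conversely, {1, 2, 3, 5} is a clique of size 4, and the vertices of any clique must share a bag in every tree decomposition; so some bag has ≥ 4 vertices and tw(G) ≥ 3. Hence tw(G) = 3 exactly.

Treewidth 3.
Bags: B1 = {1, 2, 3, 5}  B2 = {2, 3, 4, 5}
Tree: B1–B2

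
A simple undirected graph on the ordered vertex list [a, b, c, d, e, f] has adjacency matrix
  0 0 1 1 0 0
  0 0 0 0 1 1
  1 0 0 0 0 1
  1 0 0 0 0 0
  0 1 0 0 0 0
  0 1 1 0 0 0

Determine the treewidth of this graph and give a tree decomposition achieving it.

Treewidth 1.
Bags: B1 = {b, f}  B2 = {c, f}  B3 = {b, e}  B4 = {a, c}  B5 = {a, d}
Tree: B1–B2, B1–B3, B2–B4, B4–B5

The largest bag has 2 vertices, giving width 1; this decomposition certifies tw(G) ≤ 1. Since G has at least one edge (e.g. f–b), it is not an edgeless graph, so tw(G) ≥ 1. Combining the bounds, tw(G) = 1.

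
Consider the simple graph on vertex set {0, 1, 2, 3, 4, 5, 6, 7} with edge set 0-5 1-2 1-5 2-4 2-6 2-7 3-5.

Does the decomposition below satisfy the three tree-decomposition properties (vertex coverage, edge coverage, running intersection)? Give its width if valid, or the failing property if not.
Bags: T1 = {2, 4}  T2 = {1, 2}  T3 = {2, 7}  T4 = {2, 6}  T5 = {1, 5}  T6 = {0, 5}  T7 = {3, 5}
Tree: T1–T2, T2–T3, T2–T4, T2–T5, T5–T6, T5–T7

Every vertex of G appears in some bag (union = {0, 1, 2, 3, 4, 5, 6, 7}); every edge is covered by a bag; and for each vertex v the set of bags containing v is connected in the bag tree. The decomposition is therefore valid. The largest bag has 2 vertices, so the width is 1.

Yes; width 1.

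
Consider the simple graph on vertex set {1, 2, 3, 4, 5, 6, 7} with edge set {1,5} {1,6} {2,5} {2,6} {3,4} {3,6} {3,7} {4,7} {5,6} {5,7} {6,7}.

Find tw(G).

A width-2 tree decomposition is:
Bags: B1 = {5, 6, 7}  B2 = {2, 5, 6}  B3 = {3, 6, 7}  B4 = {3, 4, 7}  B5 = {1, 5, 6}
Tree: B1–B2, B1–B3, B3–B4, B2–B5
The largest bag has 3 vertices, giving width 2; this decomposition certifies tw(G) ≤ 2. On the other hand G contains the 3-clique {3, 4, 7}. A clique must lie in a single bag of any decomposition, so no decomposition can have width below 2. Therefore the treewidth is 2.

2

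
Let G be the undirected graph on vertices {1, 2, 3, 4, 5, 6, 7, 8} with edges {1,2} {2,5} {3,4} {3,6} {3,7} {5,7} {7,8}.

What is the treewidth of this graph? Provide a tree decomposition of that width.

The largest bag has 2 vertices, giving width 1; this decomposition certifies tw(G) ≤ 1. G has an edge, so its treewidth is at least 1. Therefore the treewidth is 1.

Treewidth 1.
One optimal decomposition is:
Bags: B1 = {7, 8}  B2 = {3, 7}  B3 = {3, 6}  B4 = {5, 7}  B5 = {3, 4}  B6 = {2, 5}  B7 = {1, 2}
Tree: B1–B2, B2–B3, B2–B4, B2–B5, B4–B6, B6–B7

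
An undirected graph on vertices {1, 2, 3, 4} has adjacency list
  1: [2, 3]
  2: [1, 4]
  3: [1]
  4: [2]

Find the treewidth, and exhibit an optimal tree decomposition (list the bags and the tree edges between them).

Every bag has size at most 2, so the width is 2 − 1 = 1 and tw(G) ≤ 1. Since G has at least one edge (e.g. 4–2), it is not an edgeless graph, so tw(G) ≥ 1. Hence tw(G) = 1 exactly.

Treewidth 1.
Bags: B1 = {2, 4}  B2 = {1, 2}  B3 = {1, 3}
Tree: B1–B2, B2–B3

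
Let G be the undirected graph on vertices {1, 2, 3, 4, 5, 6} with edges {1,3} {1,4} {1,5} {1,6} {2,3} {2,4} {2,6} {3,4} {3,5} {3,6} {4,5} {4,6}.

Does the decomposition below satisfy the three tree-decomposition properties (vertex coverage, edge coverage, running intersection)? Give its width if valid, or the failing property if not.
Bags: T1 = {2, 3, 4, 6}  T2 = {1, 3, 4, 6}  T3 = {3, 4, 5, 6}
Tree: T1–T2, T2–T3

A tree decomposition must satisfy three properties: every vertex lies in some bag; for every edge, both endpoints lie together in some bag; and for every vertex, the bags containing it form a connected subtree. Here edge (1,5) lies in no bag, so the decomposition is invalid.

No — edge (1,5) lies in no bag.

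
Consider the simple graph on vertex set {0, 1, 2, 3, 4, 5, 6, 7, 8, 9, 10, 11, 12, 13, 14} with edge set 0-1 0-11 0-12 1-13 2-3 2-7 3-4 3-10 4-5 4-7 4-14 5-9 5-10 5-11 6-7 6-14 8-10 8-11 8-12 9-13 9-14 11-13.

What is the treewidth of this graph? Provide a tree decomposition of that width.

Treewidth 3.
Bags: B1 = {0, 1, 12, 13}  B2 = {0, 11, 12, 13}  B3 = {8, 11, 12, 13}  B4 = {8, 9, 11, 13}  B5 = {5, 8, 9, 11}  B6 = {5, 8, 9, 10}  B7 = {5, 9, 10, 14}  B8 = {4, 5, 10, 14}  B9 = {3, 4, 10, 14}  B10 = {3, 4, 6, 14}  B11 = {3, 4, 6, 7}  B12 = {2, 3, 6, 7}
Tree: B1–B2, B2–B3, B3–B4, B4–B5, B5–B6, B6–B7, B7–B8, B8–B9, B9–B10, B10–B11, B11–B12

Every bag has size at most 4, so the width is 4 − 1 = 3 and tw(G) ≤ 3. For the lower bound: the 4 vertex sets {0,1,12}, {13}, {11}, {5,8,9,10} are disjoint, each induces a connected subgraph, and every pair is joined by at least one edge of G. Contracting each set to a single vertex therefore yields K_{4} as a minor, and since treewidth is minor-monotone, tw(G) ≥ tw(K_{4}) = 3. Hence tw(G) = 3 exactly.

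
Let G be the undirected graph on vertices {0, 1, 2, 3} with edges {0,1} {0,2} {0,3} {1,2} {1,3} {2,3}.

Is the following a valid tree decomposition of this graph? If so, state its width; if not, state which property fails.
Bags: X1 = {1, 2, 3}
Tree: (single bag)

A tree decomposition must satisfy three properties: every vertex lies in some bag; for every edge, both endpoints lie together in some bag; and for every vertex, the bags containing it form a connected subtree. Here vertex 0 appears in no bag, so the decomposition is invalid.

No — vertex 0 appears in no bag.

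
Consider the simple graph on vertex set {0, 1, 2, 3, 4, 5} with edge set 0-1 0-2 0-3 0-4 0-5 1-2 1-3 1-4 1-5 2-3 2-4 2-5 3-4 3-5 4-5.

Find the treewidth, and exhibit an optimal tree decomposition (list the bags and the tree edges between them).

A single bag containing all 6 vertices is trivially a valid decomposition of width 5. Conversely, {0, 1, 2, 3, 4, 5} is a clique of size 6, and the vertices of any clique must share a bag in every tree decomposition; so some bag has ≥ 6 vertices and tw(G) ≥ 5. Therefore the treewidth is 5.

Treewidth 5.
One optimal decomposition is:
Bags: B1 = {0, 1, 2, 3, 4, 5}
Tree: (single bag)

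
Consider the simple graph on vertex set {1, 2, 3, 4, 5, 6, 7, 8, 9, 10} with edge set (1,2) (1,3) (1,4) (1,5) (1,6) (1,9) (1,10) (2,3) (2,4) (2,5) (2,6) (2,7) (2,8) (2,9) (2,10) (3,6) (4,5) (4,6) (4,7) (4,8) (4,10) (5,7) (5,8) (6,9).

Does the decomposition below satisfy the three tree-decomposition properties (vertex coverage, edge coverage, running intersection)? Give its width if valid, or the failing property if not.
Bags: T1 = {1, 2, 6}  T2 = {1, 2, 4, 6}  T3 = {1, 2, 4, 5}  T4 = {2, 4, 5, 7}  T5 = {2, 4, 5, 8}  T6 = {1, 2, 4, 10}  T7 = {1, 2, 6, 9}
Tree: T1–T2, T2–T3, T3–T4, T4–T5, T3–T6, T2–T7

A tree decomposition must satisfy three properties: every vertex lies in some bag; for every edge, both endpoints lie together in some bag; and for every vertex, the bags containing it form a connected subtree. Here vertex 3 appears in no bag, so the decomposition is invalid.

No — vertex 3 appears in no bag.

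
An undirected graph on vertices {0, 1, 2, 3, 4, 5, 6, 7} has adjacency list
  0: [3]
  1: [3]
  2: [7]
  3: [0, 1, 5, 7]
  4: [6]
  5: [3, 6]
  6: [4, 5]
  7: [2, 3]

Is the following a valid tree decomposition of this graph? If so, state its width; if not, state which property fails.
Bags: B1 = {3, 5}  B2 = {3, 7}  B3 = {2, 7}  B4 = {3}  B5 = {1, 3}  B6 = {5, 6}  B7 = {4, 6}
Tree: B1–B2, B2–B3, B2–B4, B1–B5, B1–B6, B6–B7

No — vertex 0 appears in no bag.

A tree decomposition must satisfy three properties: every vertex lies in some bag; for every edge, both endpoints lie together in some bag; and for every vertex, the bags containing it form a connected subtree. Here vertex 0 appears in no bag, so the decomposition is invalid.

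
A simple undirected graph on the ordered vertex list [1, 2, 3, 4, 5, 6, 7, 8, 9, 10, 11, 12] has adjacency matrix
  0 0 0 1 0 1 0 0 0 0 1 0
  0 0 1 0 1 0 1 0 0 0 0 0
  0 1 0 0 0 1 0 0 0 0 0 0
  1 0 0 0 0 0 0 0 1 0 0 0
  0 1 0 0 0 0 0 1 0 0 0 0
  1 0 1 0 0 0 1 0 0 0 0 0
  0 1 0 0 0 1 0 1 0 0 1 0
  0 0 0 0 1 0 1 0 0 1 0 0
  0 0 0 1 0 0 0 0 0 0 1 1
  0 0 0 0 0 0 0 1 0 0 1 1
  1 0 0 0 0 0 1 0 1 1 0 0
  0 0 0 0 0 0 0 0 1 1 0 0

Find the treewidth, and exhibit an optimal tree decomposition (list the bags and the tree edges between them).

Every bag has size at most 4, so the width is 4 − 1 = 3 and tw(G) ≤ 3. For the lower bound: the 4 vertex sets {4,9,12}, {1}, {11}, {6,7,8,10} are disjoint, each induces a connected subgraph, and every pair is joined by at least one edge of G. Contracting each set to a single vertex therefore yields K_{4} as a minor, and since treewidth is minor-monotone, tw(G) ≥ tw(K_{4}) = 3. Combining the bounds, tw(G) = 3.

Treewidth 3.
Bags: B1 = {1, 4, 9, 12}  B2 = {1, 9, 11, 12}  B3 = {1, 10, 11, 12}  B4 = {1, 6, 10, 11}  B5 = {6, 7, 10, 11}  B6 = {6, 7, 8, 10}  B7 = {3, 6, 7, 8}  B8 = {2, 3, 7, 8}  B9 = {2, 3, 5, 8}
Tree: B1–B2, B2–B3, B3–B4, B4–B5, B5–B6, B6–B7, B7–B8, B8–B9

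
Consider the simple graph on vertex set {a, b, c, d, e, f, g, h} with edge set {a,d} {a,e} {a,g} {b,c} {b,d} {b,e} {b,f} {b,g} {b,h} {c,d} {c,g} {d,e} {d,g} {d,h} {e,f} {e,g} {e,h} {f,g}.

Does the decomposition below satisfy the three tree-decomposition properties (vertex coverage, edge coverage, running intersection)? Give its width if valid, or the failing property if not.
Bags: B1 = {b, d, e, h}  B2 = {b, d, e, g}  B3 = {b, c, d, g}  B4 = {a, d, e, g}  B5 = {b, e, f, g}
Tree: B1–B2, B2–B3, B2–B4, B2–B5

Vertex coverage: the bags together contain {a, b, c, d, e, f, g, h}, the full vertex set. Edge coverage: each edge of G has both endpoints in at least one bag. Running intersection: for every vertex, the bags containing it form a connected subtree. All three properties hold, so this is a valid tree decomposition of width max|bag| − 1 = 3, and hence tw(G) ≤ 3.

Yes; width 3.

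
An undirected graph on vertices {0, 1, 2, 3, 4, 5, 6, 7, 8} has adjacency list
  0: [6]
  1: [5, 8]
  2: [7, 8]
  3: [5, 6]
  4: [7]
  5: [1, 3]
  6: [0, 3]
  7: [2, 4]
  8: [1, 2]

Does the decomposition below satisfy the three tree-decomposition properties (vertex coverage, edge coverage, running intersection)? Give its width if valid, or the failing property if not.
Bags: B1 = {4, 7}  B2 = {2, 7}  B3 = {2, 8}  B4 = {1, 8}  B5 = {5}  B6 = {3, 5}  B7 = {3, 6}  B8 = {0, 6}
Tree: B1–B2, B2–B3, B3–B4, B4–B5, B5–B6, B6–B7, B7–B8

No — edge (1,5) lies in no bag.

A tree decomposition must satisfy three properties: every vertex lies in some bag; for every edge, both endpoints lie together in some bag; and for every vertex, the bags containing it form a connected subtree. Here edge (1,5) lies in no bag, so the decomposition is invalid.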